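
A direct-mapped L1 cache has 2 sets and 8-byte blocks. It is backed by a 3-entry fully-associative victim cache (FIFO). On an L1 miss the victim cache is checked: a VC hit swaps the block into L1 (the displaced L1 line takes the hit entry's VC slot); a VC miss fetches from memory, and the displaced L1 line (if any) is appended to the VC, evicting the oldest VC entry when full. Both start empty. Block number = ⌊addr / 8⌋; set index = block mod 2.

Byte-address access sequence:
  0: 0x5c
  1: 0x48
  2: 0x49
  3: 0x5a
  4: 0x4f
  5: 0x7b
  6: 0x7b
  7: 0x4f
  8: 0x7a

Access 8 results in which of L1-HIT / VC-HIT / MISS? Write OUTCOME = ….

0: 0x5c (blk 11, set 1) → MISS  vc=[]
1: 0x48 (blk 9, set 1) → MISS  vc=[11]
2: 0x49 (blk 9, set 1) → L1-HIT  vc=[11]
3: 0x5a (blk 11, set 1) → VC-HIT  vc=[9]
4: 0x4f (blk 9, set 1) → VC-HIT  vc=[11]
5: 0x7b (blk 15, set 1) → MISS  vc=[11, 9]
6: 0x7b (blk 15, set 1) → L1-HIT  vc=[11, 9]
7: 0x4f (blk 9, set 1) → VC-HIT  vc=[11, 15]
8: 0x7a (blk 15, set 1) → VC-HIT  vc=[11, 9]

OUTCOME = VC-HIT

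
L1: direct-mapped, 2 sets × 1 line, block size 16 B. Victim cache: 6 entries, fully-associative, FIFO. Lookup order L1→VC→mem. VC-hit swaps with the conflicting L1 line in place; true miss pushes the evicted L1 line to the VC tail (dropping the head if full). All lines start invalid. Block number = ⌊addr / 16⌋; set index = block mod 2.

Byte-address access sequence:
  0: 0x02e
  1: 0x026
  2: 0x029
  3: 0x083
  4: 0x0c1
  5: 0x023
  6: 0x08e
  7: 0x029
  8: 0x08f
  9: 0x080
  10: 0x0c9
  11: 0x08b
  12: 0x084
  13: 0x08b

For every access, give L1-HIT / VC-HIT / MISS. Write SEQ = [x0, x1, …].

  [0] addr=0x2e blk=2 s=0: MISS | VC []
  [1] addr=0x26 blk=2 s=0: L1-HIT | VC []
  [2] addr=0x29 blk=2 s=0: L1-HIT | VC []
  [3] addr=0x83 blk=8 s=0: MISS | VC [2]
  [4] addr=0xc1 blk=12 s=0: MISS | VC [2, 8]
  [5] addr=0x23 blk=2 s=0: VC-HIT | VC [12, 8]
  [6] addr=0x8e blk=8 s=0: VC-HIT | VC [12, 2]
  [7] addr=0x29 blk=2 s=0: VC-HIT | VC [12, 8]
  [8] addr=0x8f blk=8 s=0: VC-HIT | VC [12, 2]
  [9] addr=0x80 blk=8 s=0: L1-HIT | VC [12, 2]
  [10] addr=0xc9 blk=12 s=0: VC-HIT | VC [8, 2]
  [11] addr=0x8b blk=8 s=0: VC-HIT | VC [12, 2]
  [12] addr=0x84 blk=8 s=0: L1-HIT | VC [12, 2]
  [13] addr=0x8b blk=8 s=0: L1-HIT | VC [12, 2]

SEQ = [MISS, L1-HIT, L1-HIT, MISS, MISS, VC-HIT, VC-HIT, VC-HIT, VC-HIT, L1-HIT, VC-HIT, VC-HIT, L1-HIT, L1-HIT]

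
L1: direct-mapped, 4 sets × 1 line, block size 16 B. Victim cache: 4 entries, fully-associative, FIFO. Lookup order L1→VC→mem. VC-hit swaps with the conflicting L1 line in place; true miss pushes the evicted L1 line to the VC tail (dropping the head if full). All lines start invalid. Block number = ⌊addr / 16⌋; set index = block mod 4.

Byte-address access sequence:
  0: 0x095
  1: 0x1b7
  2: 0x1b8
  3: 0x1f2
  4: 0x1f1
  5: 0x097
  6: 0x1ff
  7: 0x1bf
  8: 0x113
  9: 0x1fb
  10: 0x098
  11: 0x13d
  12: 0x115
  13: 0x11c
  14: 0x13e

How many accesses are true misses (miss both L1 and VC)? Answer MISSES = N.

MISSES = 5

#0 0x95→b9/s1 MISS; vc=[]
#1 0x1b7→b27/s3 MISS; vc=[]
#2 0x1b8→b27/s3 L1-HIT; vc=[]
#3 0x1f2→b31/s3 MISS; vc=[27]
#4 0x1f1→b31/s3 L1-HIT; vc=[27]
#5 0x97→b9/s1 L1-HIT; vc=[27]
#6 0x1ff→b31/s3 L1-HIT; vc=[27]
#7 0x1bf→b27/s3 VC-HIT; vc=[31]
#8 0x113→b17/s1 MISS; vc=[31,9]
#9 0x1fb→b31/s3 VC-HIT; vc=[27,9]
#10 0x98→b9/s1 VC-HIT; vc=[27,17]
#11 0x13d→b19/s3 MISS; vc=[27,17,31]
#12 0x115→b17/s1 VC-HIT; vc=[27,9,31]
#13 0x11c→b17/s1 L1-HIT; vc=[27,9,31]
#14 0x13e→b19/s3 L1-HIT; vc=[27,9,31]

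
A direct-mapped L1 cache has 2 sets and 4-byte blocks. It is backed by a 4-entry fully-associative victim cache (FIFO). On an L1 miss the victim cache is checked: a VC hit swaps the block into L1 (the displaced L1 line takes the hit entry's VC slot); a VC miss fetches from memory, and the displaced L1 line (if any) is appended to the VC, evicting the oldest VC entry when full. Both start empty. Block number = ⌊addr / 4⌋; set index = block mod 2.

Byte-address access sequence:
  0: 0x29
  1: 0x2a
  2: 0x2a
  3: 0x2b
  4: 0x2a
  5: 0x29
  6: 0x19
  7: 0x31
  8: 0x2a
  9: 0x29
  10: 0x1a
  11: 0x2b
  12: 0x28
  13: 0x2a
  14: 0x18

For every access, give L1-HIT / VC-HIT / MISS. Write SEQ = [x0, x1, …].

#0 0x29→b10/s0 MISS; vc=[]
#1 0x2a→b10/s0 L1-HIT; vc=[]
#2 0x2a→b10/s0 L1-HIT; vc=[]
#3 0x2b→b10/s0 L1-HIT; vc=[]
#4 0x2a→b10/s0 L1-HIT; vc=[]
#5 0x29→b10/s0 L1-HIT; vc=[]
#6 0x19→b6/s0 MISS; vc=[10]
#7 0x31→b12/s0 MISS; vc=[10,6]
#8 0x2a→b10/s0 VC-HIT; vc=[12,6]
#9 0x29→b10/s0 L1-HIT; vc=[12,6]
#10 0x1a→b6/s0 VC-HIT; vc=[12,10]
#11 0x2b→b10/s0 VC-HIT; vc=[12,6]
#12 0x28→b10/s0 L1-HIT; vc=[12,6]
#13 0x2a→b10/s0 L1-HIT; vc=[12,6]
#14 0x18→b6/s0 VC-HIT; vc=[12,10]

SEQ = [MISS, L1-HIT, L1-HIT, L1-HIT, L1-HIT, L1-HIT, MISS, MISS, VC-HIT, L1-HIT, VC-HIT, VC-HIT, L1-HIT, L1-HIT, VC-HIT]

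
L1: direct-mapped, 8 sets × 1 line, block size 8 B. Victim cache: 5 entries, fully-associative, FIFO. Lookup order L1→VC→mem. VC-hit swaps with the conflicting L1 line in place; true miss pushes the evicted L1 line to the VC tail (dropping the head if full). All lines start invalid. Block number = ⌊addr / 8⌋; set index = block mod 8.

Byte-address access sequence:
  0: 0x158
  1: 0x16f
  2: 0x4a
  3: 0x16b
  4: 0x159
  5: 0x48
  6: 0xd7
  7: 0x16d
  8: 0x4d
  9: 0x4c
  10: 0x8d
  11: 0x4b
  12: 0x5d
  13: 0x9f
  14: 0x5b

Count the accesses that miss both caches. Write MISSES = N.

MISSES = 7

0: 0x158 (blk 43, set 3) → MISS  vc=[]
1: 0x16f (blk 45, set 5) → MISS  vc=[]
2: 0x4a (blk 9, set 1) → MISS  vc=[]
3: 0x16b (blk 45, set 5) → L1-HIT  vc=[]
4: 0x159 (blk 43, set 3) → L1-HIT  vc=[]
5: 0x48 (blk 9, set 1) → L1-HIT  vc=[]
6: 0xd7 (blk 26, set 2) → MISS  vc=[]
7: 0x16d (blk 45, set 5) → L1-HIT  vc=[]
8: 0x4d (blk 9, set 1) → L1-HIT  vc=[]
9: 0x4c (blk 9, set 1) → L1-HIT  vc=[]
10: 0x8d (blk 17, set 1) → MISS  vc=[9]
11: 0x4b (blk 9, set 1) → VC-HIT  vc=[17]
12: 0x5d (blk 11, set 3) → MISS  vc=[17, 43]
13: 0x9f (blk 19, set 3) → MISS  vc=[17, 43, 11]
14: 0x5b (blk 11, set 3) → VC-HIT  vc=[17, 43, 19]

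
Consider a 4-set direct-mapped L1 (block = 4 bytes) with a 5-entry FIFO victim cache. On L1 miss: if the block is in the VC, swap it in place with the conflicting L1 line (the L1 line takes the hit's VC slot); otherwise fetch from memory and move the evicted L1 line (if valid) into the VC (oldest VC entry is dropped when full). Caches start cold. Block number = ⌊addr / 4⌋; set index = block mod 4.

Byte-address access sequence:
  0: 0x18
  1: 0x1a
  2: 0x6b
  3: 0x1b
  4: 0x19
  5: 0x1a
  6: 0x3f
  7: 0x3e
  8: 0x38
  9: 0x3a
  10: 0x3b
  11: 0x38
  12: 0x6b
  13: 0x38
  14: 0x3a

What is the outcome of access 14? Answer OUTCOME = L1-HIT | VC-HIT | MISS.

  [0] addr=0x18 blk=6 s=2: MISS | VC []
  [1] addr=0x1a blk=6 s=2: L1-HIT | VC []
  [2] addr=0x6b blk=26 s=2: MISS | VC [6]
  [3] addr=0x1b blk=6 s=2: VC-HIT | VC [26]
  [4] addr=0x19 blk=6 s=2: L1-HIT | VC [26]
  [5] addr=0x1a blk=6 s=2: L1-HIT | VC [26]
  [6] addr=0x3f blk=15 s=3: MISS | VC [26]
  [7] addr=0x3e blk=15 s=3: L1-HIT | VC [26]
  [8] addr=0x38 blk=14 s=2: MISS | VC [26, 6]
  [9] addr=0x3a blk=14 s=2: L1-HIT | VC [26, 6]
  [10] addr=0x3b blk=14 s=2: L1-HIT | VC [26, 6]
  [11] addr=0x38 blk=14 s=2: L1-HIT | VC [26, 6]
  [12] addr=0x6b blk=26 s=2: VC-HIT | VC [14, 6]
  [13] addr=0x38 blk=14 s=2: VC-HIT | VC [26, 6]
  [14] addr=0x3a blk=14 s=2: L1-HIT | VC [26, 6]

OUTCOME = L1-HIT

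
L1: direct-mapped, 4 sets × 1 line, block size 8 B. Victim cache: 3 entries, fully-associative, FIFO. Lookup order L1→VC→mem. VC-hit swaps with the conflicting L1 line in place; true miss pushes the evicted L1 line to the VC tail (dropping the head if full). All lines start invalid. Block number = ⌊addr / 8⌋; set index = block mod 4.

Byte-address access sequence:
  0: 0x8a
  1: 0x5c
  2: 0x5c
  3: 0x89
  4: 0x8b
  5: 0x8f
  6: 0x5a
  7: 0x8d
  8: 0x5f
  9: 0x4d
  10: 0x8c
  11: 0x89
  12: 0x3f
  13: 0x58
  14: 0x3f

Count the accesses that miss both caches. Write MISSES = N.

MISSES = 4

#0 0x8a→b17/s1 MISS; vc=[]
#1 0x5c→b11/s3 MISS; vc=[]
#2 0x5c→b11/s3 L1-HIT; vc=[]
#3 0x89→b17/s1 L1-HIT; vc=[]
#4 0x8b→b17/s1 L1-HIT; vc=[]
#5 0x8f→b17/s1 L1-HIT; vc=[]
#6 0x5a→b11/s3 L1-HIT; vc=[]
#7 0x8d→b17/s1 L1-HIT; vc=[]
#8 0x5f→b11/s3 L1-HIT; vc=[]
#9 0x4d→b9/s1 MISS; vc=[17]
#10 0x8c→b17/s1 VC-HIT; vc=[9]
#11 0x89→b17/s1 L1-HIT; vc=[9]
#12 0x3f→b7/s3 MISS; vc=[9,11]
#13 0x58→b11/s3 VC-HIT; vc=[9,7]
#14 0x3f→b7/s3 VC-HIT; vc=[9,11]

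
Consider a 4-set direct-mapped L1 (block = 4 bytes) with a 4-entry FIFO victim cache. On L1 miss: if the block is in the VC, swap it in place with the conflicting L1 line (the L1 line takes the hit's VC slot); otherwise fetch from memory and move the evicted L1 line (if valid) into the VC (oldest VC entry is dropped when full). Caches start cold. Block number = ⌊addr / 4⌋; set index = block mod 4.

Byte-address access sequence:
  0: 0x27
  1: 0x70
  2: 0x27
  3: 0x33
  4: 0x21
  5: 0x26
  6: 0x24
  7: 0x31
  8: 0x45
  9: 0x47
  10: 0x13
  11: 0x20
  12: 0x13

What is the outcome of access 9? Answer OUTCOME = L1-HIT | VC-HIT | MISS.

OUTCOME = L1-HIT

0: 0x27 (blk 9, set 1) → MISS  vc=[]
1: 0x70 (blk 28, set 0) → MISS  vc=[]
2: 0x27 (blk 9, set 1) → L1-HIT  vc=[]
3: 0x33 (blk 12, set 0) → MISS  vc=[28]
4: 0x21 (blk 8, set 0) → MISS  vc=[28, 12]
5: 0x26 (blk 9, set 1) → L1-HIT  vc=[28, 12]
6: 0x24 (blk 9, set 1) → L1-HIT  vc=[28, 12]
7: 0x31 (blk 12, set 0) → VC-HIT  vc=[28, 8]
8: 0x45 (blk 17, set 1) → MISS  vc=[28, 8, 9]
9: 0x47 (blk 17, set 1) → L1-HIT  vc=[28, 8, 9]
10: 0x13 (blk 4, set 0) → MISS  vc=[28, 8, 9, 12]
11: 0x20 (blk 8, set 0) → VC-HIT  vc=[28, 4, 9, 12]
12: 0x13 (blk 4, set 0) → VC-HIT  vc=[28, 8, 9, 12]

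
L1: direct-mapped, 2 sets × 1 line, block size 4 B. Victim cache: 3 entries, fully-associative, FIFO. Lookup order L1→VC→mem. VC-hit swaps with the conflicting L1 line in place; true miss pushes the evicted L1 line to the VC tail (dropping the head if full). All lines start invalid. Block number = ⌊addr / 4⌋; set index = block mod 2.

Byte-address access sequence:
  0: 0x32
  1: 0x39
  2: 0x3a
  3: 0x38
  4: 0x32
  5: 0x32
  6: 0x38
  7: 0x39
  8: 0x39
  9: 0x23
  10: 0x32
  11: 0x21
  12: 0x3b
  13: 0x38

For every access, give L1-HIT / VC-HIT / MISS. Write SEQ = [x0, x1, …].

SEQ = [MISS, MISS, L1-HIT, L1-HIT, VC-HIT, L1-HIT, VC-HIT, L1-HIT, L1-HIT, MISS, VC-HIT, VC-HIT, VC-HIT, L1-HIT]

0: 0x32 (blk 12, set 0) → MISS  vc=[]
1: 0x39 (blk 14, set 0) → MISS  vc=[12]
2: 0x3a (blk 14, set 0) → L1-HIT  vc=[12]
3: 0x38 (blk 14, set 0) → L1-HIT  vc=[12]
4: 0x32 (blk 12, set 0) → VC-HIT  vc=[14]
5: 0x32 (blk 12, set 0) → L1-HIT  vc=[14]
6: 0x38 (blk 14, set 0) → VC-HIT  vc=[12]
7: 0x39 (blk 14, set 0) → L1-HIT  vc=[12]
8: 0x39 (blk 14, set 0) → L1-HIT  vc=[12]
9: 0x23 (blk 8, set 0) → MISS  vc=[12, 14]
10: 0x32 (blk 12, set 0) → VC-HIT  vc=[8, 14]
11: 0x21 (blk 8, set 0) → VC-HIT  vc=[12, 14]
12: 0x3b (blk 14, set 0) → VC-HIT  vc=[12, 8]
13: 0x38 (blk 14, set 0) → L1-HIT  vc=[12, 8]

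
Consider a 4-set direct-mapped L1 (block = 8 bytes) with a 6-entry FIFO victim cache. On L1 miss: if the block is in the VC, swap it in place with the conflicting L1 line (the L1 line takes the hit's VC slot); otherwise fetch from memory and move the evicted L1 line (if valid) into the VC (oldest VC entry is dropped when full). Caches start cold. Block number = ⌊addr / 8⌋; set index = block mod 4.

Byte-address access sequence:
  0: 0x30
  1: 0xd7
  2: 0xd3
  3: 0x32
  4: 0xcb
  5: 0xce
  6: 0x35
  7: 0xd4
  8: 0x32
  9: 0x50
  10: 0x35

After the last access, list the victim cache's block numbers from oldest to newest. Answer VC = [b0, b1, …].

VC = [26, 10]

#0 0x30→b6/s2 MISS; vc=[]
#1 0xd7→b26/s2 MISS; vc=[6]
#2 0xd3→b26/s2 L1-HIT; vc=[6]
#3 0x32→b6/s2 VC-HIT; vc=[26]
#4 0xcb→b25/s1 MISS; vc=[26]
#5 0xce→b25/s1 L1-HIT; vc=[26]
#6 0x35→b6/s2 L1-HIT; vc=[26]
#7 0xd4→b26/s2 VC-HIT; vc=[6]
#8 0x32→b6/s2 VC-HIT; vc=[26]
#9 0x50→b10/s2 MISS; vc=[26,6]
#10 0x35→b6/s2 VC-HIT; vc=[26,10]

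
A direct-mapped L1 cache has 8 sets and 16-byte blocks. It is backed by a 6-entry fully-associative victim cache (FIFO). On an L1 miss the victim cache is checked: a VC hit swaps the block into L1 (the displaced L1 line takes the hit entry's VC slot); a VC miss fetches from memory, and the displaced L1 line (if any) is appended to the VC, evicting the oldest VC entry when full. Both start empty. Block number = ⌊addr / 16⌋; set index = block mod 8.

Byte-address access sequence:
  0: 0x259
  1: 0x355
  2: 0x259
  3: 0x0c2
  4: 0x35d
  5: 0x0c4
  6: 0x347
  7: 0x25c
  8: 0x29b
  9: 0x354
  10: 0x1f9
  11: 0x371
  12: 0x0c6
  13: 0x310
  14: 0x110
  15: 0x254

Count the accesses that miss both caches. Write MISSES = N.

MISSES = 9

  [0] addr=0x259 blk=37 s=5: MISS | VC []
  [1] addr=0x355 blk=53 s=5: MISS | VC [37]
  [2] addr=0x259 blk=37 s=5: VC-HIT | VC [53]
  [3] addr=0xc2 blk=12 s=4: MISS | VC [53]
  [4] addr=0x35d blk=53 s=5: VC-HIT | VC [37]
  [5] addr=0xc4 blk=12 s=4: L1-HIT | VC [37]
  [6] addr=0x347 blk=52 s=4: MISS | VC [37, 12]
  [7] addr=0x25c blk=37 s=5: VC-HIT | VC [53, 12]
  [8] addr=0x29b blk=41 s=1: MISS | VC [53, 12]
  [9] addr=0x354 blk=53 s=5: VC-HIT | VC [37, 12]
  [10] addr=0x1f9 blk=31 s=7: MISS | VC [37, 12]
  [11] addr=0x371 blk=55 s=7: MISS | VC [37, 12, 31]
  [12] addr=0xc6 blk=12 s=4: VC-HIT | VC [37, 52, 31]
  [13] addr=0x310 blk=49 s=1: MISS | VC [37, 52, 31, 41]
  [14] addr=0x110 blk=17 s=1: MISS | VC [37, 52, 31, 41, 49]
  [15] addr=0x254 blk=37 s=5: VC-HIT | VC [53, 52, 31, 41, 49]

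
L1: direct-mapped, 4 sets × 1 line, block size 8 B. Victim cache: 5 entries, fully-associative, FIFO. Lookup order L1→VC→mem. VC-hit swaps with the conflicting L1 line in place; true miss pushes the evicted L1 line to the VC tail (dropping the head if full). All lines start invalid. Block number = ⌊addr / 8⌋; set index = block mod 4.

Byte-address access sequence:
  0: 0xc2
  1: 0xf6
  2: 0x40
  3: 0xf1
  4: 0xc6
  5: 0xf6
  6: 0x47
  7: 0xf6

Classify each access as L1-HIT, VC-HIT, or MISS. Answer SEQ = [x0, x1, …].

SEQ = [MISS, MISS, MISS, L1-HIT, VC-HIT, L1-HIT, VC-HIT, L1-HIT]

  [0] addr=0xc2 blk=24 s=0: MISS | VC []
  [1] addr=0xf6 blk=30 s=2: MISS | VC []
  [2] addr=0x40 blk=8 s=0: MISS | VC [24]
  [3] addr=0xf1 blk=30 s=2: L1-HIT | VC [24]
  [4] addr=0xc6 blk=24 s=0: VC-HIT | VC [8]
  [5] addr=0xf6 blk=30 s=2: L1-HIT | VC [8]
  [6] addr=0x47 blk=8 s=0: VC-HIT | VC [24]
  [7] addr=0xf6 blk=30 s=2: L1-HIT | VC [24]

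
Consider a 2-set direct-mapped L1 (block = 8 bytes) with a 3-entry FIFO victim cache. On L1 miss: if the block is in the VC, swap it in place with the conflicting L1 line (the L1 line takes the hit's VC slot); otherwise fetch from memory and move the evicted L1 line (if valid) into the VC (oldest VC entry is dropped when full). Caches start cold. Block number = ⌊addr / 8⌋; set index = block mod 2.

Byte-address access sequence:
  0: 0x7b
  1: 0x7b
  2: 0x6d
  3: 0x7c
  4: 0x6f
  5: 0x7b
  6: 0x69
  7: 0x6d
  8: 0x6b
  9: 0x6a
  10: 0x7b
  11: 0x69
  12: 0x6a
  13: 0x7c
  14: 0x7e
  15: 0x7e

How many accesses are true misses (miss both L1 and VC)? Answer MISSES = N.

  [0] addr=0x7b blk=15 s=1: MISS | VC []
  [1] addr=0x7b blk=15 s=1: L1-HIT | VC []
  [2] addr=0x6d blk=13 s=1: MISS | VC [15]
  [3] addr=0x7c blk=15 s=1: VC-HIT | VC [13]
  [4] addr=0x6f blk=13 s=1: VC-HIT | VC [15]
  [5] addr=0x7b blk=15 s=1: VC-HIT | VC [13]
  [6] addr=0x69 blk=13 s=1: VC-HIT | VC [15]
  [7] addr=0x6d blk=13 s=1: L1-HIT | VC [15]
  [8] addr=0x6b blk=13 s=1: L1-HIT | VC [15]
  [9] addr=0x6a blk=13 s=1: L1-HIT | VC [15]
  [10] addr=0x7b blk=15 s=1: VC-HIT | VC [13]
  [11] addr=0x69 blk=13 s=1: VC-HIT | VC [15]
  [12] addr=0x6a blk=13 s=1: L1-HIT | VC [15]
  [13] addr=0x7c blk=15 s=1: VC-HIT | VC [13]
  [14] addr=0x7e blk=15 s=1: L1-HIT | VC [13]
  [15] addr=0x7e blk=15 s=1: L1-HIT | VC [13]

MISSES = 2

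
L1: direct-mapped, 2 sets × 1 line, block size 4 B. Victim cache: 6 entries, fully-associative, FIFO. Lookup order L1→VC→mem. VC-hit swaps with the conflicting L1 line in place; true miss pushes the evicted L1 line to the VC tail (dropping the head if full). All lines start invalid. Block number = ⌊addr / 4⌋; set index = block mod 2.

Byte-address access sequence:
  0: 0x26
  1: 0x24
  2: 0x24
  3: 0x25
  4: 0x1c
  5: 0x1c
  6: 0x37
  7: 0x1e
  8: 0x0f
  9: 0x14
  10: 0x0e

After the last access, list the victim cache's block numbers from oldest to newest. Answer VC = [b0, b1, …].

  [0] addr=0x26 blk=9 s=1: MISS | VC []
  [1] addr=0x24 blk=9 s=1: L1-HIT | VC []
  [2] addr=0x24 blk=9 s=1: L1-HIT | VC []
  [3] addr=0x25 blk=9 s=1: L1-HIT | VC []
  [4] addr=0x1c blk=7 s=1: MISS | VC [9]
  [5] addr=0x1c blk=7 s=1: L1-HIT | VC [9]
  [6] addr=0x37 blk=13 s=1: MISS | VC [9, 7]
  [7] addr=0x1e blk=7 s=1: VC-HIT | VC [9, 13]
  [8] addr=0xf blk=3 s=1: MISS | VC [9, 13, 7]
  [9] addr=0x14 blk=5 s=1: MISS | VC [9, 13, 7, 3]
  [10] addr=0xe blk=3 s=1: VC-HIT | VC [9, 13, 7, 5]

VC = [9, 13, 7, 5]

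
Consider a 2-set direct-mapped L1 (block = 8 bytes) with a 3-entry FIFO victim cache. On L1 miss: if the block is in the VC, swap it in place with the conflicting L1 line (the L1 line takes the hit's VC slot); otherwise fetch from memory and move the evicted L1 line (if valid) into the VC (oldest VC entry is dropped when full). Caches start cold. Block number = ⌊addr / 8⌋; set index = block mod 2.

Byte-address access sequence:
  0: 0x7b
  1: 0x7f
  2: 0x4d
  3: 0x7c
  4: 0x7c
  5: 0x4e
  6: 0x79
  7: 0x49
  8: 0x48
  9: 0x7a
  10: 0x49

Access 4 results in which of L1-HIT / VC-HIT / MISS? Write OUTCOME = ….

OUTCOME = L1-HIT

0: 0x7b (blk 15, set 1) → MISS  vc=[]
1: 0x7f (blk 15, set 1) → L1-HIT  vc=[]
2: 0x4d (blk 9, set 1) → MISS  vc=[15]
3: 0x7c (blk 15, set 1) → VC-HIT  vc=[9]
4: 0x7c (blk 15, set 1) → L1-HIT  vc=[9]
5: 0x4e (blk 9, set 1) → VC-HIT  vc=[15]
6: 0x79 (blk 15, set 1) → VC-HIT  vc=[9]
7: 0x49 (blk 9, set 1) → VC-HIT  vc=[15]
8: 0x48 (blk 9, set 1) → L1-HIT  vc=[15]
9: 0x7a (blk 15, set 1) → VC-HIT  vc=[9]
10: 0x49 (blk 9, set 1) → VC-HIT  vc=[15]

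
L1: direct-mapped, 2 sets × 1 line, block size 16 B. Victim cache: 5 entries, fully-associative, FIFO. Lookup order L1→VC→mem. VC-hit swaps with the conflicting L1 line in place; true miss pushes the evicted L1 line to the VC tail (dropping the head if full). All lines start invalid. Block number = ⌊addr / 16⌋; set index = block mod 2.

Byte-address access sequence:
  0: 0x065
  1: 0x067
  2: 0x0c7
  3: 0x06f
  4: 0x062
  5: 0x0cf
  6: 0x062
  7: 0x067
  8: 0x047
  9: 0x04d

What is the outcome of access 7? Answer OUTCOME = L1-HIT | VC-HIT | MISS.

OUTCOME = L1-HIT

#0 0x65→b6/s0 MISS; vc=[]
#1 0x67→b6/s0 L1-HIT; vc=[]
#2 0xc7→b12/s0 MISS; vc=[6]
#3 0x6f→b6/s0 VC-HIT; vc=[12]
#4 0x62→b6/s0 L1-HIT; vc=[12]
#5 0xcf→b12/s0 VC-HIT; vc=[6]
#6 0x62→b6/s0 VC-HIT; vc=[12]
#7 0x67→b6/s0 L1-HIT; vc=[12]
#8 0x47→b4/s0 MISS; vc=[12,6]
#9 0x4d→b4/s0 L1-HIT; vc=[12,6]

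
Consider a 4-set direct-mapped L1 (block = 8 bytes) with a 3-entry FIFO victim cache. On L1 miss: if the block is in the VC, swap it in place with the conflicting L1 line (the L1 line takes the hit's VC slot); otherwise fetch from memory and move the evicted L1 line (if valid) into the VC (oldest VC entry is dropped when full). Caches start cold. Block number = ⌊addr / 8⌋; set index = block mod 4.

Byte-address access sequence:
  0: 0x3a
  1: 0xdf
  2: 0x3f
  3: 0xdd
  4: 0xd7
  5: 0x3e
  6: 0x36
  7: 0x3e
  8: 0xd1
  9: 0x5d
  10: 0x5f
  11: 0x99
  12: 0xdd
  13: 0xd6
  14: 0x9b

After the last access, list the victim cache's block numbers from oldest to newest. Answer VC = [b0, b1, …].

VC = [7, 11, 27]

0: 0x3a (blk 7, set 3) → MISS  vc=[]
1: 0xdf (blk 27, set 3) → MISS  vc=[7]
2: 0x3f (blk 7, set 3) → VC-HIT  vc=[27]
3: 0xdd (blk 27, set 3) → VC-HIT  vc=[7]
4: 0xd7 (blk 26, set 2) → MISS  vc=[7]
5: 0x3e (blk 7, set 3) → VC-HIT  vc=[27]
6: 0x36 (blk 6, set 2) → MISS  vc=[27, 26]
7: 0x3e (blk 7, set 3) → L1-HIT  vc=[27, 26]
8: 0xd1 (blk 26, set 2) → VC-HIT  vc=[27, 6]
9: 0x5d (blk 11, set 3) → MISS  vc=[27, 6, 7]
10: 0x5f (blk 11, set 3) → L1-HIT  vc=[27, 6, 7]
11: 0x99 (blk 19, set 3) → MISS  vc=[6, 7, 11]
12: 0xdd (blk 27, set 3) → MISS  vc=[7, 11, 19]
13: 0xd6 (blk 26, set 2) → L1-HIT  vc=[7, 11, 19]
14: 0x9b (blk 19, set 3) → VC-HIT  vc=[7, 11, 27]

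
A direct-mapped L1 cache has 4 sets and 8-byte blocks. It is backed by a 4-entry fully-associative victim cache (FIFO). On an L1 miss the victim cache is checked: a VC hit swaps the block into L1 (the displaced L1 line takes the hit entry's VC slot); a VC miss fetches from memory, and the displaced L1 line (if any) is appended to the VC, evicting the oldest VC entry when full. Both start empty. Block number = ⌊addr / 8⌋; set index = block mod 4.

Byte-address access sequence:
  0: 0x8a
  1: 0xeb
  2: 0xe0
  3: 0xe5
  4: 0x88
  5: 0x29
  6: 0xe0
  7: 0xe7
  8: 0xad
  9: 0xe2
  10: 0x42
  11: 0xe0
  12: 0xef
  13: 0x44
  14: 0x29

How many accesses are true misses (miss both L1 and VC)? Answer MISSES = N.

MISSES = 6

  [0] addr=0x8a blk=17 s=1: MISS | VC []
  [1] addr=0xeb blk=29 s=1: MISS | VC [17]
  [2] addr=0xe0 blk=28 s=0: MISS | VC [17]
  [3] addr=0xe5 blk=28 s=0: L1-HIT | VC [17]
  [4] addr=0x88 blk=17 s=1: VC-HIT | VC [29]
  [5] addr=0x29 blk=5 s=1: MISS | VC [29, 17]
  [6] addr=0xe0 blk=28 s=0: L1-HIT | VC [29, 17]
  [7] addr=0xe7 blk=28 s=0: L1-HIT | VC [29, 17]
  [8] addr=0xad blk=21 s=1: MISS | VC [29, 17, 5]
  [9] addr=0xe2 blk=28 s=0: L1-HIT | VC [29, 17, 5]
  [10] addr=0x42 blk=8 s=0: MISS | VC [29, 17, 5, 28]
  [11] addr=0xe0 blk=28 s=0: VC-HIT | VC [29, 17, 5, 8]
  [12] addr=0xef blk=29 s=1: VC-HIT | VC [21, 17, 5, 8]
  [13] addr=0x44 blk=8 s=0: VC-HIT | VC [21, 17, 5, 28]
  [14] addr=0x29 blk=5 s=1: VC-HIT | VC [21, 17, 29, 28]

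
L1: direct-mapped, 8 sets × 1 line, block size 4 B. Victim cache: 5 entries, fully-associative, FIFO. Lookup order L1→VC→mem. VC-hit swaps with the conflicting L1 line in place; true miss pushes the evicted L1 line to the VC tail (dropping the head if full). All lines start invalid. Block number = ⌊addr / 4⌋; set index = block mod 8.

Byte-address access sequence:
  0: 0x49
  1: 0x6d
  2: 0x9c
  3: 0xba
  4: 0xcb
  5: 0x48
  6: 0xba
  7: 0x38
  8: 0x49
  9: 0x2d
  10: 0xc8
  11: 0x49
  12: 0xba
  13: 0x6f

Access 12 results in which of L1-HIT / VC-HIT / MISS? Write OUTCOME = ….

#0 0x49→b18/s2 MISS; vc=[]
#1 0x6d→b27/s3 MISS; vc=[]
#2 0x9c→b39/s7 MISS; vc=[]
#3 0xba→b46/s6 MISS; vc=[]
#4 0xcb→b50/s2 MISS; vc=[18]
#5 0x48→b18/s2 VC-HIT; vc=[50]
#6 0xba→b46/s6 L1-HIT; vc=[50]
#7 0x38→b14/s6 MISS; vc=[50,46]
#8 0x49→b18/s2 L1-HIT; vc=[50,46]
#9 0x2d→b11/s3 MISS; vc=[50,46,27]
#10 0xc8→b50/s2 VC-HIT; vc=[18,46,27]
#11 0x49→b18/s2 VC-HIT; vc=[50,46,27]
#12 0xba→b46/s6 VC-HIT; vc=[50,14,27]
#13 0x6f→b27/s3 VC-HIT; vc=[50,14,11]

OUTCOME = VC-HIT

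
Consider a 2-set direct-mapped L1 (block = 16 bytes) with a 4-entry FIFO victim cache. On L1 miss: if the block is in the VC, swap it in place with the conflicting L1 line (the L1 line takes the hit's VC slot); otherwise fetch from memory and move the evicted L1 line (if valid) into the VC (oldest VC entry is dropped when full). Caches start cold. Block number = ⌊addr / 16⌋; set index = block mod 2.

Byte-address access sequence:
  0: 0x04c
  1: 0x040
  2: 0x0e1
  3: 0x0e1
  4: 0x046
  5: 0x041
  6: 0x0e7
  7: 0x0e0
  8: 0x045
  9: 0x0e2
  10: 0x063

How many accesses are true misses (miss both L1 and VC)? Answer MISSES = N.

  [0] addr=0x4c blk=4 s=0: MISS | VC []
  [1] addr=0x40 blk=4 s=0: L1-HIT | VC []
  [2] addr=0xe1 blk=14 s=0: MISS | VC [4]
  [3] addr=0xe1 blk=14 s=0: L1-HIT | VC [4]
  [4] addr=0x46 blk=4 s=0: VC-HIT | VC [14]
  [5] addr=0x41 blk=4 s=0: L1-HIT | VC [14]
  [6] addr=0xe7 blk=14 s=0: VC-HIT | VC [4]
  [7] addr=0xe0 blk=14 s=0: L1-HIT | VC [4]
  [8] addr=0x45 blk=4 s=0: VC-HIT | VC [14]
  [9] addr=0xe2 blk=14 s=0: VC-HIT | VC [4]
  [10] addr=0x63 blk=6 s=0: MISS | VC [4, 14]

MISSES = 3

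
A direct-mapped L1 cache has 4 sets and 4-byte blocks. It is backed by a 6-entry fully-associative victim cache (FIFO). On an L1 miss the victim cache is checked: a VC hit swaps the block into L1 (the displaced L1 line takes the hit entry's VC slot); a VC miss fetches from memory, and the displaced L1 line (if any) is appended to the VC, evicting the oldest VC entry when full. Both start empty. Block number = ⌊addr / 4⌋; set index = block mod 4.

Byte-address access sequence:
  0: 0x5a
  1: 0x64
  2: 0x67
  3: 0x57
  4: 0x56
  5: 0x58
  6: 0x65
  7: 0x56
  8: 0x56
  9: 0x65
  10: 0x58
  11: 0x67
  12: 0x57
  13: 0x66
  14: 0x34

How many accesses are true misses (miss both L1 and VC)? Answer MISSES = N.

#0 0x5a→b22/s2 MISS; vc=[]
#1 0x64→b25/s1 MISS; vc=[]
#2 0x67→b25/s1 L1-HIT; vc=[]
#3 0x57→b21/s1 MISS; vc=[25]
#4 0x56→b21/s1 L1-HIT; vc=[25]
#5 0x58→b22/s2 L1-HIT; vc=[25]
#6 0x65→b25/s1 VC-HIT; vc=[21]
#7 0x56→b21/s1 VC-HIT; vc=[25]
#8 0x56→b21/s1 L1-HIT; vc=[25]
#9 0x65→b25/s1 VC-HIT; vc=[21]
#10 0x58→b22/s2 L1-HIT; vc=[21]
#11 0x67→b25/s1 L1-HIT; vc=[21]
#12 0x57→b21/s1 VC-HIT; vc=[25]
#13 0x66→b25/s1 VC-HIT; vc=[21]
#14 0x34→b13/s1 MISS; vc=[21,25]

MISSES = 4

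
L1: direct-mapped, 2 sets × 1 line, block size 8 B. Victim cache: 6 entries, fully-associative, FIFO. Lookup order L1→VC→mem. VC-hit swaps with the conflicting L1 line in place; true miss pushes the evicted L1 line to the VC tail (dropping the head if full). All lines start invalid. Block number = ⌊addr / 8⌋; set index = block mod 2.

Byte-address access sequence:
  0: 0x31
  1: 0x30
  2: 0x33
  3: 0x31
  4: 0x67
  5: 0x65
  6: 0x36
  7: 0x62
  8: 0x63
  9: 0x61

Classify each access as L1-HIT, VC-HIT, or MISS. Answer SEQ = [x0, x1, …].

  [0] addr=0x31 blk=6 s=0: MISS | VC []
  [1] addr=0x30 blk=6 s=0: L1-HIT | VC []
  [2] addr=0x33 blk=6 s=0: L1-HIT | VC []
  [3] addr=0x31 blk=6 s=0: L1-HIT | VC []
  [4] addr=0x67 blk=12 s=0: MISS | VC [6]
  [5] addr=0x65 blk=12 s=0: L1-HIT | VC [6]
  [6] addr=0x36 blk=6 s=0: VC-HIT | VC [12]
  [7] addr=0x62 blk=12 s=0: VC-HIT | VC [6]
  [8] addr=0x63 blk=12 s=0: L1-HIT | VC [6]
  [9] addr=0x61 blk=12 s=0: L1-HIT | VC [6]

SEQ = [MISS, L1-HIT, L1-HIT, L1-HIT, MISS, L1-HIT, VC-HIT, VC-HIT, L1-HIT, L1-HIT]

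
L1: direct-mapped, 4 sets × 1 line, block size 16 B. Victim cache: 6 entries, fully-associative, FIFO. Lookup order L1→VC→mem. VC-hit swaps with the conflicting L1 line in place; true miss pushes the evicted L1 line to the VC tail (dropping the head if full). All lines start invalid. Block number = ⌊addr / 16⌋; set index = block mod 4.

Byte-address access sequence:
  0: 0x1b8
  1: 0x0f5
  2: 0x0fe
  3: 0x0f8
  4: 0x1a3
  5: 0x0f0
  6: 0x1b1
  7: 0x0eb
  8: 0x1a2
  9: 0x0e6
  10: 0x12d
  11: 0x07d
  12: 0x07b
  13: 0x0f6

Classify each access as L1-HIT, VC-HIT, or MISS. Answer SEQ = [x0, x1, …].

SEQ = [MISS, MISS, L1-HIT, L1-HIT, MISS, L1-HIT, VC-HIT, MISS, VC-HIT, VC-HIT, MISS, MISS, L1-HIT, VC-HIT]

#0 0x1b8→b27/s3 MISS; vc=[]
#1 0xf5→b15/s3 MISS; vc=[27]
#2 0xfe→b15/s3 L1-HIT; vc=[27]
#3 0xf8→b15/s3 L1-HIT; vc=[27]
#4 0x1a3→b26/s2 MISS; vc=[27]
#5 0xf0→b15/s3 L1-HIT; vc=[27]
#6 0x1b1→b27/s3 VC-HIT; vc=[15]
#7 0xeb→b14/s2 MISS; vc=[15,26]
#8 0x1a2→b26/s2 VC-HIT; vc=[15,14]
#9 0xe6→b14/s2 VC-HIT; vc=[15,26]
#10 0x12d→b18/s2 MISS; vc=[15,26,14]
#11 0x7d→b7/s3 MISS; vc=[15,26,14,27]
#12 0x7b→b7/s3 L1-HIT; vc=[15,26,14,27]
#13 0xf6→b15/s3 VC-HIT; vc=[7,26,14,27]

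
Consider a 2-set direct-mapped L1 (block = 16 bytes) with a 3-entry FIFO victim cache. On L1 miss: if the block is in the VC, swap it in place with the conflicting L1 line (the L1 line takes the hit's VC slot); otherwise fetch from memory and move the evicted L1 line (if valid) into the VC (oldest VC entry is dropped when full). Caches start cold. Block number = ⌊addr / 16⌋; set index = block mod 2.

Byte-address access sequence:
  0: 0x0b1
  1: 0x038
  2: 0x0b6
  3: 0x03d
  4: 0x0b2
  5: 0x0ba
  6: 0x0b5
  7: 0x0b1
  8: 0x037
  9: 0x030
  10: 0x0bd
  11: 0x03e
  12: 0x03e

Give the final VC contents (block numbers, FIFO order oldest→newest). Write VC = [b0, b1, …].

  [0] addr=0xb1 blk=11 s=1: MISS | VC []
  [1] addr=0x38 blk=3 s=1: MISS | VC [11]
  [2] addr=0xb6 blk=11 s=1: VC-HIT | VC [3]
  [3] addr=0x3d blk=3 s=1: VC-HIT | VC [11]
  [4] addr=0xb2 blk=11 s=1: VC-HIT | VC [3]
  [5] addr=0xba blk=11 s=1: L1-HIT | VC [3]
  [6] addr=0xb5 blk=11 s=1: L1-HIT | VC [3]
  [7] addr=0xb1 blk=11 s=1: L1-HIT | VC [3]
  [8] addr=0x37 blk=3 s=1: VC-HIT | VC [11]
  [9] addr=0x30 blk=3 s=1: L1-HIT | VC [11]
  [10] addr=0xbd blk=11 s=1: VC-HIT | VC [3]
  [11] addr=0x3e blk=3 s=1: VC-HIT | VC [11]
  [12] addr=0x3e blk=3 s=1: L1-HIT | VC [11]

VC = [11]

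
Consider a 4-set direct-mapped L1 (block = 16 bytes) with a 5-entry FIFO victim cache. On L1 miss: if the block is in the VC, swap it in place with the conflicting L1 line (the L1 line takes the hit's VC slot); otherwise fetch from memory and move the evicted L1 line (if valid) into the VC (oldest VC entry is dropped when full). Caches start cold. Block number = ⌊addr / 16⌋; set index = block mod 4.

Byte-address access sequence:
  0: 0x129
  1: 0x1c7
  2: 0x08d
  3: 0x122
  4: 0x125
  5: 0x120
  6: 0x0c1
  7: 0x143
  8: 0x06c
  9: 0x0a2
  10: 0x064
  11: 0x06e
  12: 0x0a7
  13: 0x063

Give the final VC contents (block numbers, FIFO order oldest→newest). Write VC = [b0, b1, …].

VC = [28, 8, 12, 18, 10]

#0 0x129→b18/s2 MISS; vc=[]
#1 0x1c7→b28/s0 MISS; vc=[]
#2 0x8d→b8/s0 MISS; vc=[28]
#3 0x122→b18/s2 L1-HIT; vc=[28]
#4 0x125→b18/s2 L1-HIT; vc=[28]
#5 0x120→b18/s2 L1-HIT; vc=[28]
#6 0xc1→b12/s0 MISS; vc=[28,8]
#7 0x143→b20/s0 MISS; vc=[28,8,12]
#8 0x6c→b6/s2 MISS; vc=[28,8,12,18]
#9 0xa2→b10/s2 MISS; vc=[28,8,12,18,6]
#10 0x64→b6/s2 VC-HIT; vc=[28,8,12,18,10]
#11 0x6e→b6/s2 L1-HIT; vc=[28,8,12,18,10]
#12 0xa7→b10/s2 VC-HIT; vc=[28,8,12,18,6]
#13 0x63→b6/s2 VC-HIT; vc=[28,8,12,18,10]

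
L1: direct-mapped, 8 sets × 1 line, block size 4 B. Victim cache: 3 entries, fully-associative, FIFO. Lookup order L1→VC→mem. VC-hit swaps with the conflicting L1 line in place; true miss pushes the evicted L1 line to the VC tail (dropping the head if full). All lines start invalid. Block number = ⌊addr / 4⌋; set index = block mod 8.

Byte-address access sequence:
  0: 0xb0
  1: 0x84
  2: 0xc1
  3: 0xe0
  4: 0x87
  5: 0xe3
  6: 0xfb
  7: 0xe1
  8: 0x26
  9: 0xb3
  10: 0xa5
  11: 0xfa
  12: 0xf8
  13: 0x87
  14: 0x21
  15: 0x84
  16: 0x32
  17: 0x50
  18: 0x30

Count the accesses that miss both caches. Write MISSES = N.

MISSES = 10

#0 0xb0→b44/s4 MISS; vc=[]
#1 0x84→b33/s1 MISS; vc=[]
#2 0xc1→b48/s0 MISS; vc=[]
#3 0xe0→b56/s0 MISS; vc=[48]
#4 0x87→b33/s1 L1-HIT; vc=[48]
#5 0xe3→b56/s0 L1-HIT; vc=[48]
#6 0xfb→b62/s6 MISS; vc=[48]
#7 0xe1→b56/s0 L1-HIT; vc=[48]
#8 0x26→b9/s1 MISS; vc=[48,33]
#9 0xb3→b44/s4 L1-HIT; vc=[48,33]
#10 0xa5→b41/s1 MISS; vc=[48,33,9]
#11 0xfa→b62/s6 L1-HIT; vc=[48,33,9]
#12 0xf8→b62/s6 L1-HIT; vc=[48,33,9]
#13 0x87→b33/s1 VC-HIT; vc=[48,41,9]
#14 0x21→b8/s0 MISS; vc=[41,9,56]
#15 0x84→b33/s1 L1-HIT; vc=[41,9,56]
#16 0x32→b12/s4 MISS; vc=[9,56,44]
#17 0x50→b20/s4 MISS; vc=[56,44,12]
#18 0x30→b12/s4 VC-HIT; vc=[56,44,20]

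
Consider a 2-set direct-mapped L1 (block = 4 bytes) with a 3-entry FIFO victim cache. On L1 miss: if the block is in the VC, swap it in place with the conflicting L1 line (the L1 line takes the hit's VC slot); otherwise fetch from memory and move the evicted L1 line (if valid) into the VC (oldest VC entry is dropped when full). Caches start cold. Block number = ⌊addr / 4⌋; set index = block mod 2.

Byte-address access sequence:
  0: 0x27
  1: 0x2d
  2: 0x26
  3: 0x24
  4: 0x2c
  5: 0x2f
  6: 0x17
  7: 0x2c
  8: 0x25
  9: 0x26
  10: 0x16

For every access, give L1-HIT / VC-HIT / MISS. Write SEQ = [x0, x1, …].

SEQ = [MISS, MISS, VC-HIT, L1-HIT, VC-HIT, L1-HIT, MISS, VC-HIT, VC-HIT, L1-HIT, VC-HIT]

0: 0x27 (blk 9, set 1) → MISS  vc=[]
1: 0x2d (blk 11, set 1) → MISS  vc=[9]
2: 0x26 (blk 9, set 1) → VC-HIT  vc=[11]
3: 0x24 (blk 9, set 1) → L1-HIT  vc=[11]
4: 0x2c (blk 11, set 1) → VC-HIT  vc=[9]
5: 0x2f (blk 11, set 1) → L1-HIT  vc=[9]
6: 0x17 (blk 5, set 1) → MISS  vc=[9, 11]
7: 0x2c (blk 11, set 1) → VC-HIT  vc=[9, 5]
8: 0x25 (blk 9, set 1) → VC-HIT  vc=[11, 5]
9: 0x26 (blk 9, set 1) → L1-HIT  vc=[11, 5]
10: 0x16 (blk 5, set 1) → VC-HIT  vc=[11, 9]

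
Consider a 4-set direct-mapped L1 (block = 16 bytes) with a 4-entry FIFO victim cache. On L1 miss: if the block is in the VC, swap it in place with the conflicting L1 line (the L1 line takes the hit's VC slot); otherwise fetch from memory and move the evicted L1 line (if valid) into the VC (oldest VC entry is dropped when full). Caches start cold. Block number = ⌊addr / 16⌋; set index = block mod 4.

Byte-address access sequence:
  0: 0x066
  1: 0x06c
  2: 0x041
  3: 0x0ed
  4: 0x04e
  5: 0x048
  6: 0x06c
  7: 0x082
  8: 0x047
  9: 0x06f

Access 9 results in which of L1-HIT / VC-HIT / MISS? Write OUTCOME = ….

0: 0x66 (blk 6, set 2) → MISS  vc=[]
1: 0x6c (blk 6, set 2) → L1-HIT  vc=[]
2: 0x41 (blk 4, set 0) → MISS  vc=[]
3: 0xed (blk 14, set 2) → MISS  vc=[6]
4: 0x4e (blk 4, set 0) → L1-HIT  vc=[6]
5: 0x48 (blk 4, set 0) → L1-HIT  vc=[6]
6: 0x6c (blk 6, set 2) → VC-HIT  vc=[14]
7: 0x82 (blk 8, set 0) → MISS  vc=[14, 4]
8: 0x47 (blk 4, set 0) → VC-HIT  vc=[14, 8]
9: 0x6f (blk 6, set 2) → L1-HIT  vc=[14, 8]

OUTCOME = L1-HIT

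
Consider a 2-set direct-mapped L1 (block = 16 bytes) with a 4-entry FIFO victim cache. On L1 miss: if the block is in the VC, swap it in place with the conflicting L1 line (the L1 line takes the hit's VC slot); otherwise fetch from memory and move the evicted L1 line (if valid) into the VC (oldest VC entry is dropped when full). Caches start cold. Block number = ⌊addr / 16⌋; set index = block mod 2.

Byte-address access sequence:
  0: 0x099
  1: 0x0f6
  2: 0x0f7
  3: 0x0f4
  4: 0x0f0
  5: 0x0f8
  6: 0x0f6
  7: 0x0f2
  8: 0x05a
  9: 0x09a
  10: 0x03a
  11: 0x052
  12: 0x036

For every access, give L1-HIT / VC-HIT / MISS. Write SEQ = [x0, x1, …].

0: 0x99 (blk 9, set 1) → MISS  vc=[]
1: 0xf6 (blk 15, set 1) → MISS  vc=[9]
2: 0xf7 (blk 15, set 1) → L1-HIT  vc=[9]
3: 0xf4 (blk 15, set 1) → L1-HIT  vc=[9]
4: 0xf0 (blk 15, set 1) → L1-HIT  vc=[9]
5: 0xf8 (blk 15, set 1) → L1-HIT  vc=[9]
6: 0xf6 (blk 15, set 1) → L1-HIT  vc=[9]
7: 0xf2 (blk 15, set 1) → L1-HIT  vc=[9]
8: 0x5a (blk 5, set 1) → MISS  vc=[9, 15]
9: 0x9a (blk 9, set 1) → VC-HIT  vc=[5, 15]
10: 0x3a (blk 3, set 1) → MISS  vc=[5, 15, 9]
11: 0x52 (blk 5, set 1) → VC-HIT  vc=[3, 15, 9]
12: 0x36 (blk 3, set 1) → VC-HIT  vc=[5, 15, 9]

SEQ = [MISS, MISS, L1-HIT, L1-HIT, L1-HIT, L1-HIT, L1-HIT, L1-HIT, MISS, VC-HIT, MISS, VC-HIT, VC-HIT]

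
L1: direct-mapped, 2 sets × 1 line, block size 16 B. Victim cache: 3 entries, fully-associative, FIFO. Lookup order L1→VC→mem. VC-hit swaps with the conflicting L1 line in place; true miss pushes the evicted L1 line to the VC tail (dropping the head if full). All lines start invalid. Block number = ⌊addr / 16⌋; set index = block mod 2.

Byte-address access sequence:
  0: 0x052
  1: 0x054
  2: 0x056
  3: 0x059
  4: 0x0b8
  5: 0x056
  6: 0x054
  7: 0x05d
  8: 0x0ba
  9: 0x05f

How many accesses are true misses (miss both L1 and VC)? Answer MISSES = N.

MISSES = 2

#0 0x52→b5/s1 MISS; vc=[]
#1 0x54→b5/s1 L1-HIT; vc=[]
#2 0x56→b5/s1 L1-HIT; vc=[]
#3 0x59→b5/s1 L1-HIT; vc=[]
#4 0xb8→b11/s1 MISS; vc=[5]
#5 0x56→b5/s1 VC-HIT; vc=[11]
#6 0x54→b5/s1 L1-HIT; vc=[11]
#7 0x5d→b5/s1 L1-HIT; vc=[11]
#8 0xba→b11/s1 VC-HIT; vc=[5]
#9 0x5f→b5/s1 VC-HIT; vc=[11]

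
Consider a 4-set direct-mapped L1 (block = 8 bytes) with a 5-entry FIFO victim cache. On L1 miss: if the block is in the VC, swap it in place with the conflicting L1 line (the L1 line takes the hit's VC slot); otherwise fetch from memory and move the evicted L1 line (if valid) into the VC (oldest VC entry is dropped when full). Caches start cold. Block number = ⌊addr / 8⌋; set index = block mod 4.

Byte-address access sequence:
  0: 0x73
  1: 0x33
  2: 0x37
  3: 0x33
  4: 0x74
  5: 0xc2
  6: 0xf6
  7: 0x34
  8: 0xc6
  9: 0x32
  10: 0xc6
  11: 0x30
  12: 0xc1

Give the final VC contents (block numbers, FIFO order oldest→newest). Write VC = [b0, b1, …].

#0 0x73→b14/s2 MISS; vc=[]
#1 0x33→b6/s2 MISS; vc=[14]
#2 0x37→b6/s2 L1-HIT; vc=[14]
#3 0x33→b6/s2 L1-HIT; vc=[14]
#4 0x74→b14/s2 VC-HIT; vc=[6]
#5 0xc2→b24/s0 MISS; vc=[6]
#6 0xf6→b30/s2 MISS; vc=[6,14]
#7 0x34→b6/s2 VC-HIT; vc=[30,14]
#8 0xc6→b24/s0 L1-HIT; vc=[30,14]
#9 0x32→b6/s2 L1-HIT; vc=[30,14]
#10 0xc6→b24/s0 L1-HIT; vc=[30,14]
#11 0x30→b6/s2 L1-HIT; vc=[30,14]
#12 0xc1→b24/s0 L1-HIT; vc=[30,14]

VC = [30, 14]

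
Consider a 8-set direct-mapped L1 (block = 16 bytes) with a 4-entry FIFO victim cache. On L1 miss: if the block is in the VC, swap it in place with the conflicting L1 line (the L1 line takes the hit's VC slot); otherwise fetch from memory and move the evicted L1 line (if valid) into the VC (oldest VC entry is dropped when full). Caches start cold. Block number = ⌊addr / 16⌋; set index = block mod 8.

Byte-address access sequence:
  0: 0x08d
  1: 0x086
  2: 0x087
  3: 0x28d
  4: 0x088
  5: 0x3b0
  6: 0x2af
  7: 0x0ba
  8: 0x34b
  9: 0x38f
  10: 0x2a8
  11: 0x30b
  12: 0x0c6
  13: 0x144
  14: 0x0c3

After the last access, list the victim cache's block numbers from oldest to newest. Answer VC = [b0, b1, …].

0: 0x8d (blk 8, set 0) → MISS  vc=[]
1: 0x86 (blk 8, set 0) → L1-HIT  vc=[]
2: 0x87 (blk 8, set 0) → L1-HIT  vc=[]
3: 0x28d (blk 40, set 0) → MISS  vc=[8]
4: 0x88 (blk 8, set 0) → VC-HIT  vc=[40]
5: 0x3b0 (blk 59, set 3) → MISS  vc=[40]
6: 0x2af (blk 42, set 2) → MISS  vc=[40]
7: 0xba (blk 11, set 3) → MISS  vc=[40, 59]
8: 0x34b (blk 52, set 4) → MISS  vc=[40, 59]
9: 0x38f (blk 56, set 0) → MISS  vc=[40, 59, 8]
10: 0x2a8 (blk 42, set 2) → L1-HIT  vc=[40, 59, 8]
11: 0x30b (blk 48, set 0) → MISS  vc=[40, 59, 8, 56]
12: 0xc6 (blk 12, set 4) → MISS  vc=[59, 8, 56, 52]
13: 0x144 (blk 20, set 4) → MISS  vc=[8, 56, 52, 12]
14: 0xc3 (blk 12, set 4) → VC-HIT  vc=[8, 56, 52, 20]

VC = [8, 56, 52, 20]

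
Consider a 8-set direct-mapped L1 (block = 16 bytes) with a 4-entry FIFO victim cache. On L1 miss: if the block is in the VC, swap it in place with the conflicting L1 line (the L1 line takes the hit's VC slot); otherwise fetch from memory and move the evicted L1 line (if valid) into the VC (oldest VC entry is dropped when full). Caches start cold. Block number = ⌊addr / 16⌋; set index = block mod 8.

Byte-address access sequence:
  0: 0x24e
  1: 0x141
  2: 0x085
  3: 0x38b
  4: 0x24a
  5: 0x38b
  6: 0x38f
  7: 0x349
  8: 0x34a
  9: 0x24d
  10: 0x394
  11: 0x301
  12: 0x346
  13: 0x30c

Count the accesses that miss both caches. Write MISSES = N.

MISSES = 7

  [0] addr=0x24e blk=36 s=4: MISS | VC []
  [1] addr=0x141 blk=20 s=4: MISS | VC [36]
  [2] addr=0x85 blk=8 s=0: MISS | VC [36]
  [3] addr=0x38b blk=56 s=0: MISS | VC [36, 8]
  [4] addr=0x24a blk=36 s=4: VC-HIT | VC [20, 8]
  [5] addr=0x38b blk=56 s=0: L1-HIT | VC [20, 8]
  [6] addr=0x38f blk=56 s=0: L1-HIT | VC [20, 8]
  [7] addr=0x349 blk=52 s=4: MISS | VC [20, 8, 36]
  [8] addr=0x34a blk=52 s=4: L1-HIT | VC [20, 8, 36]
  [9] addr=0x24d blk=36 s=4: VC-HIT | VC [20, 8, 52]
  [10] addr=0x394 blk=57 s=1: MISS | VC [20, 8, 52]
  [11] addr=0x301 blk=48 s=0: MISS | VC [20, 8, 52, 56]
  [12] addr=0x346 blk=52 s=4: VC-HIT | VC [20, 8, 36, 56]
  [13] addr=0x30c blk=48 s=0: L1-HIT | VC [20, 8, 36, 56]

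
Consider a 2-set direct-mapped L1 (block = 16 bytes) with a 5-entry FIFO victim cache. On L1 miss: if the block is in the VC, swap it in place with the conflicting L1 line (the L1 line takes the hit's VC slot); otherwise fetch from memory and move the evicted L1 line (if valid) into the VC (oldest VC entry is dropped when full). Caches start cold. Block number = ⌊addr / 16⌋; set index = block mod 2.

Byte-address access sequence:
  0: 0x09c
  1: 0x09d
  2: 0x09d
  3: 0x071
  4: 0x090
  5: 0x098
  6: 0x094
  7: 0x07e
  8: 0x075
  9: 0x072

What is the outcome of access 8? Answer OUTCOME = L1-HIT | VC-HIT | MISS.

  [0] addr=0x9c blk=9 s=1: MISS | VC []
  [1] addr=0x9d blk=9 s=1: L1-HIT | VC []
  [2] addr=0x9d blk=9 s=1: L1-HIT | VC []
  [3] addr=0x71 blk=7 s=1: MISS | VC [9]
  [4] addr=0x90 blk=9 s=1: VC-HIT | VC [7]
  [5] addr=0x98 blk=9 s=1: L1-HIT | VC [7]
  [6] addr=0x94 blk=9 s=1: L1-HIT | VC [7]
  [7] addr=0x7e blk=7 s=1: VC-HIT | VC [9]
  [8] addr=0x75 blk=7 s=1: L1-HIT | VC [9]
  [9] addr=0x72 blk=7 s=1: L1-HIT | VC [9]

OUTCOME = L1-HIT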